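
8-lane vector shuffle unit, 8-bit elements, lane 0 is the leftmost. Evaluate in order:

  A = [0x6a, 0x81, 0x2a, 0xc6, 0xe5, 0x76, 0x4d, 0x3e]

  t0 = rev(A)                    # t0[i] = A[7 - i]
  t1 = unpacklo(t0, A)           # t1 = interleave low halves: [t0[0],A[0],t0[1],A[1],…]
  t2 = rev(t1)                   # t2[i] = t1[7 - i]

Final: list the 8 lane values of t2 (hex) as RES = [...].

RES = [ 0xc6  0xe5  0x2a  0x76  0x81  0x4d  0x6a  0x3e ]

  t0: 3e 4d 76 e5 c6 2a 81 6a
  t1: 3e 6a 4d 81 76 2a e5 c6
  t2: c6 e5 2a 76 81 4d 6a 3e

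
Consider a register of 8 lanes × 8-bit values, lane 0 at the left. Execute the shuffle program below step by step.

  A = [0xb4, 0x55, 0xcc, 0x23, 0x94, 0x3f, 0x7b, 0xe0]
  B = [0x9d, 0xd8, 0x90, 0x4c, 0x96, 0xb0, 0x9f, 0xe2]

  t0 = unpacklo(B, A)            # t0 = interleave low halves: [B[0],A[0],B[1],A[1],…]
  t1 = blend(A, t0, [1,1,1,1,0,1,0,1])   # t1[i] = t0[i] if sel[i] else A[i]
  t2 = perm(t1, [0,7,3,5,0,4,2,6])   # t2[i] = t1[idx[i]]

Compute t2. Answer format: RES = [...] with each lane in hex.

RES = [0x9d, 0x23, 0x55, 0xcc, 0x9d, 0x94, 0xd8, 0x7b]

→ t0 |9d|b4|d8|55|90|cc|4c|23|
→ t1 |9d|b4|d8|55|94|cc|7b|23|
→ t2 |9d|23|55|cc|9d|94|d8|7b|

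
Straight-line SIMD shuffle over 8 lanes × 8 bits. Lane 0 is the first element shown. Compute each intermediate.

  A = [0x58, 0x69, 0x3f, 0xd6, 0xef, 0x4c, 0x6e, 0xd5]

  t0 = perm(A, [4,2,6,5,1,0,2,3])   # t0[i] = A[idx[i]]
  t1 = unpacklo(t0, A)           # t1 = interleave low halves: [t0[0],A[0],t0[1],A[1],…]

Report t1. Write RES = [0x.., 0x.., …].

t0 = [0xef, 0x3f, 0x6e, 0x4c, 0x69, 0x58, 0x3f, 0xd6]
t1 = [0xef, 0x58, 0x3f, 0x69, 0x6e, 0x3f, 0x4c, 0xd6]

RES = [0xef, 0x58, 0x3f, 0x69, 0x6e, 0x3f, 0x4c, 0xd6]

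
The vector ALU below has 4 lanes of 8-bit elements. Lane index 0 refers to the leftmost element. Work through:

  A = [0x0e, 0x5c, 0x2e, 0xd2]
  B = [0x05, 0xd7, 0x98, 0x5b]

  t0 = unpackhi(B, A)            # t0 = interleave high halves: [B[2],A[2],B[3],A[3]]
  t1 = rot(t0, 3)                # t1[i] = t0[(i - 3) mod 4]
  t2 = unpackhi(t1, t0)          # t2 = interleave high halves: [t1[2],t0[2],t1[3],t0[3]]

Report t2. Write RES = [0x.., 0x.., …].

→ t0 |98|2e|5b|d2|
→ t1 |2e|5b|d2|98|
→ t2 |d2|5b|98|d2|

RES = [ 0xd2  0x5b  0x98  0xd2 ]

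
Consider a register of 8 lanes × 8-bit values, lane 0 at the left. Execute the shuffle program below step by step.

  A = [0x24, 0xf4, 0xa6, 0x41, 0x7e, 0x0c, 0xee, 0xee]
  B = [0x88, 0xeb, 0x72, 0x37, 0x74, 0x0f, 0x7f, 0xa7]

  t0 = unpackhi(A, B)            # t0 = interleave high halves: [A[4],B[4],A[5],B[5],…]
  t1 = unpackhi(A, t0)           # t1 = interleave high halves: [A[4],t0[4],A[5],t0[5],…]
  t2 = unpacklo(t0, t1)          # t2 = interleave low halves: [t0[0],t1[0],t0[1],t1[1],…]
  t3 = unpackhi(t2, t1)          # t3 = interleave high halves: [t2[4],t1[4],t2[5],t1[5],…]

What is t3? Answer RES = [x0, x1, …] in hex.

RES = [0x0c, 0xee, 0x0c, 0xee, 0x0f, 0xee, 0x7f, 0xa7]

→ t0 |7e|74|0c|0f|ee|7f|ee|a7|
→ t1 |7e|ee|0c|7f|ee|ee|ee|a7|
→ t2 |7e|7e|74|ee|0c|0c|0f|7f|
→ t3 |0c|ee|0c|ee|0f|ee|7f|a7|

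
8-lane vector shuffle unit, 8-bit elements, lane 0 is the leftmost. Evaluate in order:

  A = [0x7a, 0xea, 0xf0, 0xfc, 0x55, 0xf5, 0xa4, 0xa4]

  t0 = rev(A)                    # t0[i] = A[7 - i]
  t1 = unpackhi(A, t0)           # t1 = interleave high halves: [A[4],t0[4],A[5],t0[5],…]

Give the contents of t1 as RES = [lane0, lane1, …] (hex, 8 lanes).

→ t0 |a4|a4|f5|55|fc|f0|ea|7a|
→ t1 |55|fc|f5|f0|a4|ea|a4|7a|

RES = [0x55, 0xfc, 0xf5, 0xf0, 0xa4, 0xea, 0xa4, 0x7a]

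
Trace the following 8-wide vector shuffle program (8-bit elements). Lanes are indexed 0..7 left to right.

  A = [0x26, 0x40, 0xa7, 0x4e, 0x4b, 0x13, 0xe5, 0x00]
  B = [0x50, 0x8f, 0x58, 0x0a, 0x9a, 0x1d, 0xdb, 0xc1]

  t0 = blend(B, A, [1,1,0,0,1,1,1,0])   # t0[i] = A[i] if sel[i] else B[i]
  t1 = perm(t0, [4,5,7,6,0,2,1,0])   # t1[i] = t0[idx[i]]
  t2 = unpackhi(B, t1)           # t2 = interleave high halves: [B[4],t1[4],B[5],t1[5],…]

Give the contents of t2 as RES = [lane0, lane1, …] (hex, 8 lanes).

→ t0 |26|40|58|0a|4b|13|e5|c1|
→ t1 |4b|13|c1|e5|26|58|40|26|
→ t2 |9a|26|1d|58|db|40|c1|26|

RES = [0x9a, 0x26, 0x1d, 0x58, 0xdb, 0x40, 0xc1, 0x26]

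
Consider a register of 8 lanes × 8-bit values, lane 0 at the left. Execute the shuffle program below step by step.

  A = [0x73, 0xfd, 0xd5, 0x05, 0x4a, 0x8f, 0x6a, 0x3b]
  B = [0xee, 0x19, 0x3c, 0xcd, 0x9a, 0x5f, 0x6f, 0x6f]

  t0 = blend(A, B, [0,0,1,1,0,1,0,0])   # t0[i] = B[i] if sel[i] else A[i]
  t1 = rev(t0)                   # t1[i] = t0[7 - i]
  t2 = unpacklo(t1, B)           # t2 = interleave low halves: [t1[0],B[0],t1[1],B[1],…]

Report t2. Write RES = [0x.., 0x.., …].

RES = [0x3b, 0xee, 0x6a, 0x19, 0x5f, 0x3c, 0x4a, 0xcd]

t0 = [0x73, 0xfd, 0x3c, 0xcd, 0x4a, 0x5f, 0x6a, 0x3b]
t1 = [0x3b, 0x6a, 0x5f, 0x4a, 0xcd, 0x3c, 0xfd, 0x73]
t2 = [0x3b, 0xee, 0x6a, 0x19, 0x5f, 0x3c, 0x4a, 0xcd]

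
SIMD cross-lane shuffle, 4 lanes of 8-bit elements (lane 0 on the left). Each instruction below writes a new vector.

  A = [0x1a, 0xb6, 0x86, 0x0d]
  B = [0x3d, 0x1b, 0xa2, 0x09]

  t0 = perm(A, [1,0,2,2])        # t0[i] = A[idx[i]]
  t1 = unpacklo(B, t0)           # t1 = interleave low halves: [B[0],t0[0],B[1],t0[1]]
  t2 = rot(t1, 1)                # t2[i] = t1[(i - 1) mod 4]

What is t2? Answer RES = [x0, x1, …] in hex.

RES = [0x1a, 0x3d, 0xb6, 0x1b]

→ t0 |b6|1a|86|86|
→ t1 |3d|b6|1b|1a|
→ t2 |1a|3d|b6|1b|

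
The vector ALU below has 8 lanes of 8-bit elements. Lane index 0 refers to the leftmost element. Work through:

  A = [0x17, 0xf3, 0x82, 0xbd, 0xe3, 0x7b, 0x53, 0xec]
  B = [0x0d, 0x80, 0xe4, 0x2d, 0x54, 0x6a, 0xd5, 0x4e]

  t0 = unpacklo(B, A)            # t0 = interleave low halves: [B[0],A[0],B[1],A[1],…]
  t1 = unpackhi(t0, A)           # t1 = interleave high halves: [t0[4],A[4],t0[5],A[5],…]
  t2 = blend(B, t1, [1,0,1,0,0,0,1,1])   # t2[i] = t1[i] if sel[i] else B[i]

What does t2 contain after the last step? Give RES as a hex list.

t0 = [0x0d, 0x17, 0x80, 0xf3, 0xe4, 0x82, 0x2d, 0xbd]
t1 = [0xe4, 0xe3, 0x82, 0x7b, 0x2d, 0x53, 0xbd, 0xec]
t2 = [0xe4, 0x80, 0x82, 0x2d, 0x54, 0x6a, 0xbd, 0xec]

RES = [ 0xe4  0x80  0x82  0x2d  0x54  0x6a  0xbd  0xec ]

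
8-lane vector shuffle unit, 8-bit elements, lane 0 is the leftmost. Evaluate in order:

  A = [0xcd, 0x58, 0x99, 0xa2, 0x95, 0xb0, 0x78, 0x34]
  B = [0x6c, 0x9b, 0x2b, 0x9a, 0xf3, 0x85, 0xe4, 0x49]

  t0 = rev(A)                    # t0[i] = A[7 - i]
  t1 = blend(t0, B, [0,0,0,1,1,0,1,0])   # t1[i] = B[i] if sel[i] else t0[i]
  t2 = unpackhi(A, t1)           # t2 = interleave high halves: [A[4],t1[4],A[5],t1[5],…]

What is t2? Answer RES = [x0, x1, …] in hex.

→ t0 |34|78|b0|95|a2|99|58|cd|
→ t1 |34|78|b0|9a|f3|99|e4|cd|
→ t2 |95|f3|b0|99|78|e4|34|cd|

RES = [0x95, 0xf3, 0xb0, 0x99, 0x78, 0xe4, 0x34, 0xcd]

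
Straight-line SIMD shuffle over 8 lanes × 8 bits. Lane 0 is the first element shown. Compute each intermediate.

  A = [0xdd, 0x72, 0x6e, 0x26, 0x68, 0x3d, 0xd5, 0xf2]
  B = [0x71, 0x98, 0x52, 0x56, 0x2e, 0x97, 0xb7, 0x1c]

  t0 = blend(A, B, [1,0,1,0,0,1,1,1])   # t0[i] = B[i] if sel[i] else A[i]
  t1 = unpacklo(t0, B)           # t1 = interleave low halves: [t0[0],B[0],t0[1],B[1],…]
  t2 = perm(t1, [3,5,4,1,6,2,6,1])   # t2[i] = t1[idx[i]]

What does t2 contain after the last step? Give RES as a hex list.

RES = [0x98, 0x52, 0x52, 0x71, 0x26, 0x72, 0x26, 0x71]

t0 = [0x71, 0x72, 0x52, 0x26, 0x68, 0x97, 0xb7, 0x1c]
t1 = [0x71, 0x71, 0x72, 0x98, 0x52, 0x52, 0x26, 0x56]
t2 = [0x98, 0x52, 0x52, 0x71, 0x26, 0x72, 0x26, 0x71]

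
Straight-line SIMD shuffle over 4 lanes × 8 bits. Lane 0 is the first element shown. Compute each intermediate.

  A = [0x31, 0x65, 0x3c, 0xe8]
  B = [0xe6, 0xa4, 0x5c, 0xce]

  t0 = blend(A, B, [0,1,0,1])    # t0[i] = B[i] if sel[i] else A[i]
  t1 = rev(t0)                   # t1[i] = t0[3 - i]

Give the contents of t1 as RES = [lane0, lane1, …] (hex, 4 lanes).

  t0: 31 a4 3c ce
  t1: ce 3c a4 31

RES = [ 0xce  0x3c  0xa4  0x31 ]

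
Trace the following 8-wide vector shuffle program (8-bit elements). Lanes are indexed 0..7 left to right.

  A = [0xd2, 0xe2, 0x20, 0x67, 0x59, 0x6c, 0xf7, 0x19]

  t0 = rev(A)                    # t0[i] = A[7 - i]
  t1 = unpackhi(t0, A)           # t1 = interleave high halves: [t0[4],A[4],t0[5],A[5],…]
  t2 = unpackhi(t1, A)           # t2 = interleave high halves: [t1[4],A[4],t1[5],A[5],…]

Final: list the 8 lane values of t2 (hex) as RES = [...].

→ t0 |19|f7|6c|59|67|20|e2|d2|
→ t1 |67|59|20|6c|e2|f7|d2|19|
→ t2 |e2|59|f7|6c|d2|f7|19|19|

RES = [ 0xe2  0x59  0xf7  0x6c  0xd2  0xf7  0x19  0x19 ]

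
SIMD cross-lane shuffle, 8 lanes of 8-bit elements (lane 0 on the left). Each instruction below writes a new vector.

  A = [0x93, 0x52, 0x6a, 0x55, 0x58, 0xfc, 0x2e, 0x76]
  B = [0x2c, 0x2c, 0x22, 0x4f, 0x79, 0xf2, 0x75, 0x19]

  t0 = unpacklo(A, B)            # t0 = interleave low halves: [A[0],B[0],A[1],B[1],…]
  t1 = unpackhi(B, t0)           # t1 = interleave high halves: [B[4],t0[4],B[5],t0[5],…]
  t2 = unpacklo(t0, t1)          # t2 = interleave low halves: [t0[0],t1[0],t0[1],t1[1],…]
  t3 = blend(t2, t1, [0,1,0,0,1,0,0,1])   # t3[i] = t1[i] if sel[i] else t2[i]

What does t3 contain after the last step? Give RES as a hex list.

RES = [ 0x93  0x6a  0x2c  0x6a  0x75  0xf2  0x2c  0x4f ]

→ t0 |93|2c|52|2c|6a|22|55|4f|
→ t1 |79|6a|f2|22|75|55|19|4f|
→ t2 |93|79|2c|6a|52|f2|2c|22|
→ t3 |93|6a|2c|6a|75|f2|2c|4f|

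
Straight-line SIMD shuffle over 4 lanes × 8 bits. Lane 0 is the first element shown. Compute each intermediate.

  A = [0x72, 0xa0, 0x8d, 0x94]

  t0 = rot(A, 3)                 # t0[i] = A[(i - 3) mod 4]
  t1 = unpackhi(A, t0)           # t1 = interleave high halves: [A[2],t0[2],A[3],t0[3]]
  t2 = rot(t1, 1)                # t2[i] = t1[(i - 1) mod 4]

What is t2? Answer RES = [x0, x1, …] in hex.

→ t0 |a0|8d|94|72|
→ t1 |8d|94|94|72|
→ t2 |72|8d|94|94|

RES = [ 0x72  0x8d  0x94  0x94 ]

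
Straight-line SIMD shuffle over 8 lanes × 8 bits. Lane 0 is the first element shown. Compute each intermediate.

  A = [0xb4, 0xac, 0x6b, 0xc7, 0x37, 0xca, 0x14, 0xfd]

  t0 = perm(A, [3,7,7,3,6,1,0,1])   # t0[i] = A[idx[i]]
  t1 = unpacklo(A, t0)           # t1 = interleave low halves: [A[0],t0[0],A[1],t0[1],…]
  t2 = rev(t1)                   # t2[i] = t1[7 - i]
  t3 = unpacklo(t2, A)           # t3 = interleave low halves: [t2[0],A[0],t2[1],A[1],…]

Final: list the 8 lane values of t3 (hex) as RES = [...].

  t0: c7 fd fd c7 14 ac b4 ac
  t1: b4 c7 ac fd 6b fd c7 c7
  t2: c7 c7 fd 6b fd ac c7 b4
  t3: c7 b4 c7 ac fd 6b 6b c7

RES = [0xc7, 0xb4, 0xc7, 0xac, 0xfd, 0x6b, 0x6b, 0xc7]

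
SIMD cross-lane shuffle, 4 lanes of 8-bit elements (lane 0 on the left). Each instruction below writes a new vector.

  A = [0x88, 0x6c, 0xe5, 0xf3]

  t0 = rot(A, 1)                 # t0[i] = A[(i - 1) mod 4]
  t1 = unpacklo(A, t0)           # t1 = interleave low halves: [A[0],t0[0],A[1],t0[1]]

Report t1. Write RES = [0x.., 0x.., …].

→ t0 |f3|88|6c|e5|
→ t1 |88|f3|6c|88|

RES = [0x88, 0xf3, 0x6c, 0x88]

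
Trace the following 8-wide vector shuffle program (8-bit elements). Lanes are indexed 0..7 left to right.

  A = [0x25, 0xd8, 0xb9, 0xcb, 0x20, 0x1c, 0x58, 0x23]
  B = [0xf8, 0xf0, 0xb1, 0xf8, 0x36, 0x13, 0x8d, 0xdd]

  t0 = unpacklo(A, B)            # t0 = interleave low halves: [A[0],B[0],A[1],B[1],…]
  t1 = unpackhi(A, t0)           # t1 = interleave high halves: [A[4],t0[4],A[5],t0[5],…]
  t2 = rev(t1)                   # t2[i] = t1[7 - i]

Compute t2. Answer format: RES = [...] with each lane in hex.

RES = [ 0xf8  0x23  0xcb  0x58  0xb1  0x1c  0xb9  0x20 ]

t0 = [0x25, 0xf8, 0xd8, 0xf0, 0xb9, 0xb1, 0xcb, 0xf8]
t1 = [0x20, 0xb9, 0x1c, 0xb1, 0x58, 0xcb, 0x23, 0xf8]
t2 = [0xf8, 0x23, 0xcb, 0x58, 0xb1, 0x1c, 0xb9, 0x20]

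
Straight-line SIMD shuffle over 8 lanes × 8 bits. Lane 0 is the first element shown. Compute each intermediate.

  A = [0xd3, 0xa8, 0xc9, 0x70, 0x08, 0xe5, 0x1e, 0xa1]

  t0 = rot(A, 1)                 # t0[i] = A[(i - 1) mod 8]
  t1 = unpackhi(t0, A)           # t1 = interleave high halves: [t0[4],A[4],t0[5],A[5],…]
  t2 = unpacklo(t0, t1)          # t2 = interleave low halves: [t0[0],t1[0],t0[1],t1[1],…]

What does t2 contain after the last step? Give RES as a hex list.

RES = [ 0xa1  0x70  0xd3  0x08  0xa8  0x08  0xc9  0xe5 ]

t0 = [0xa1, 0xd3, 0xa8, 0xc9, 0x70, 0x08, 0xe5, 0x1e]
t1 = [0x70, 0x08, 0x08, 0xe5, 0xe5, 0x1e, 0x1e, 0xa1]
t2 = [0xa1, 0x70, 0xd3, 0x08, 0xa8, 0x08, 0xc9, 0xe5]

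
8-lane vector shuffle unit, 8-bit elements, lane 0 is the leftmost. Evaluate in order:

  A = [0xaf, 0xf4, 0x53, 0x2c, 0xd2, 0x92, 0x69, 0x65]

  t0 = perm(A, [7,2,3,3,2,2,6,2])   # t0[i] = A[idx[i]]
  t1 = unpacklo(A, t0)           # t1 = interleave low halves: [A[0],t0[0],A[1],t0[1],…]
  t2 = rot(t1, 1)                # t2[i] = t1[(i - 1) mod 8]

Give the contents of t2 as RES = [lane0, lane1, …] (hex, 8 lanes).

RES = [0x2c, 0xaf, 0x65, 0xf4, 0x53, 0x53, 0x2c, 0x2c]

  t0: 65 53 2c 2c 53 53 69 53
  t1: af 65 f4 53 53 2c 2c 2c
  t2: 2c af 65 f4 53 53 2c 2c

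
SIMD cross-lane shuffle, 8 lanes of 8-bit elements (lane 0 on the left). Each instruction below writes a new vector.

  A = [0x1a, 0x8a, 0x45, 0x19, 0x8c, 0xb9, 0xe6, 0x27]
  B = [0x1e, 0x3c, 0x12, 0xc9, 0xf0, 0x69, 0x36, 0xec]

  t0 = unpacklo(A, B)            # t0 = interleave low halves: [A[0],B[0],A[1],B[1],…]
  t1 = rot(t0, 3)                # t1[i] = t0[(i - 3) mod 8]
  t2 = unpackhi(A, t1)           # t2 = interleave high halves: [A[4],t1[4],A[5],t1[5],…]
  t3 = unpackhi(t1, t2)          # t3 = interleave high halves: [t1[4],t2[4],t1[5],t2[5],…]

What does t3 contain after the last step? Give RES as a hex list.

RES = [ 0x1e  0xe6  0x8a  0x3c  0x3c  0x27  0x45  0x45 ]

  t0: 1a 1e 8a 3c 45 12 19 c9
  t1: 12 19 c9 1a 1e 8a 3c 45
  t2: 8c 1e b9 8a e6 3c 27 45
  t3: 1e e6 8a 3c 3c 27 45 45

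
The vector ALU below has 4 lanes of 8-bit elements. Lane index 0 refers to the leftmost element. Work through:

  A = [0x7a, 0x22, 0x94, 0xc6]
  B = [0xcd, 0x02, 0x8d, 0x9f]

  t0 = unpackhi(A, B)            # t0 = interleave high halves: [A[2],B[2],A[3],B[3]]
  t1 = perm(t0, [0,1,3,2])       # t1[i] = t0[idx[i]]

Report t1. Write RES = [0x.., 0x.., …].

RES = [ 0x94  0x8d  0x9f  0xc6 ]

  t0: 94 8d c6 9f
  t1: 94 8d 9f c6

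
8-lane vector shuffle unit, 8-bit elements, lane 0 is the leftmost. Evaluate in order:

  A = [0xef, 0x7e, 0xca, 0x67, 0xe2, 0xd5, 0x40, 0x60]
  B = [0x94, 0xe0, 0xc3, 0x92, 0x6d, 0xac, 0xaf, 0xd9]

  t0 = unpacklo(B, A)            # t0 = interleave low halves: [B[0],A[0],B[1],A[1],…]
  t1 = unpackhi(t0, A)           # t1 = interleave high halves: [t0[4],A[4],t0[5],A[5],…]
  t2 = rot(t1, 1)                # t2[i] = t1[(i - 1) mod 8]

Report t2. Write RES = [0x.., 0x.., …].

t0 = [0x94, 0xef, 0xe0, 0x7e, 0xc3, 0xca, 0x92, 0x67]
t1 = [0xc3, 0xe2, 0xca, 0xd5, 0x92, 0x40, 0x67, 0x60]
t2 = [0x60, 0xc3, 0xe2, 0xca, 0xd5, 0x92, 0x40, 0x67]

RES = [ 0x60  0xc3  0xe2  0xca  0xd5  0x92  0x40  0x67 ]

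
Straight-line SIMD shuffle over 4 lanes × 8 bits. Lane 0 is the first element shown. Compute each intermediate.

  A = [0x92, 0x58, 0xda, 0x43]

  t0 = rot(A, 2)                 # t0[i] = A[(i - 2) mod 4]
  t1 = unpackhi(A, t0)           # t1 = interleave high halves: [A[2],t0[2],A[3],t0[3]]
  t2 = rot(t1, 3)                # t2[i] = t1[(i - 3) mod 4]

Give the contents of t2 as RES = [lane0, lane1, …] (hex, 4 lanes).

RES = [ 0x92  0x43  0x58  0xda ]

→ t0 |da|43|92|58|
→ t1 |da|92|43|58|
→ t2 |92|43|58|da|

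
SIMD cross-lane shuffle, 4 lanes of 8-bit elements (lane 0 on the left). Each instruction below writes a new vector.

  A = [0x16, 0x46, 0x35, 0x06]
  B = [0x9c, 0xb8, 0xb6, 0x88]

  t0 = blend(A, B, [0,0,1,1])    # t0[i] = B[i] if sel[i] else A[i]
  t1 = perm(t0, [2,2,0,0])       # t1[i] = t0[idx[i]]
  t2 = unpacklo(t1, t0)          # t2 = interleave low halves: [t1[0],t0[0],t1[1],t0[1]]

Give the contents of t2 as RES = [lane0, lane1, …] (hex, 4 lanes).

→ t0 |16|46|b6|88|
→ t1 |b6|b6|16|16|
→ t2 |b6|16|b6|46|

RES = [0xb6, 0x16, 0xb6, 0x46]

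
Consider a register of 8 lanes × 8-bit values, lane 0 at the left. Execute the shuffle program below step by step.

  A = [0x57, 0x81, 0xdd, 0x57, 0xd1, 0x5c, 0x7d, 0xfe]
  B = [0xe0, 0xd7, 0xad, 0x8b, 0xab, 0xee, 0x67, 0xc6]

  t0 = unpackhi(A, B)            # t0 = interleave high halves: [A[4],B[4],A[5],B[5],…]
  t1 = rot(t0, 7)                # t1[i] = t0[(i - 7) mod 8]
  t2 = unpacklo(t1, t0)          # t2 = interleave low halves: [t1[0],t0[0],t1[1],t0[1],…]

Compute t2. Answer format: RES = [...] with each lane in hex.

RES = [0xab, 0xd1, 0x5c, 0xab, 0xee, 0x5c, 0x7d, 0xee]

  t0: d1 ab 5c ee 7d 67 fe c6
  t1: ab 5c ee 7d 67 fe c6 d1
  t2: ab d1 5c ab ee 5c 7d ee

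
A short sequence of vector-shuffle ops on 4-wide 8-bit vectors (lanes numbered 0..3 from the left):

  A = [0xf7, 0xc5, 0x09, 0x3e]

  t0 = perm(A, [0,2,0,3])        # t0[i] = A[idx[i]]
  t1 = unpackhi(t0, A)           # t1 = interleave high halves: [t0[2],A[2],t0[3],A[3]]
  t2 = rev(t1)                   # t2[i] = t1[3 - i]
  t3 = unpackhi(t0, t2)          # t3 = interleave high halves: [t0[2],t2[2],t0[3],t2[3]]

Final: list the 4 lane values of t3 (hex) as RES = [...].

RES = [0xf7, 0x09, 0x3e, 0xf7]

→ t0 |f7|09|f7|3e|
→ t1 |f7|09|3e|3e|
→ t2 |3e|3e|09|f7|
→ t3 |f7|09|3e|f7|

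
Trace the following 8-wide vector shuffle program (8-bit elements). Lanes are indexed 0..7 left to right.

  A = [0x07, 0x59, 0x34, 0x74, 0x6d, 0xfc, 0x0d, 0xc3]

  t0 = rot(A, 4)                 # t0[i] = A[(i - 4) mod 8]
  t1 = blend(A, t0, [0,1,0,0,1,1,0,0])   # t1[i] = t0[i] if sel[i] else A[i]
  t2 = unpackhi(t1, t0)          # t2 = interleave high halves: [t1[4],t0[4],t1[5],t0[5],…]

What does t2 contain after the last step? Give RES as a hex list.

RES = [ 0x07  0x07  0x59  0x59  0x0d  0x34  0xc3  0x74 ]

  t0: 6d fc 0d c3 07 59 34 74
  t1: 07 fc 34 74 07 59 0d c3
  t2: 07 07 59 59 0d 34 c3 74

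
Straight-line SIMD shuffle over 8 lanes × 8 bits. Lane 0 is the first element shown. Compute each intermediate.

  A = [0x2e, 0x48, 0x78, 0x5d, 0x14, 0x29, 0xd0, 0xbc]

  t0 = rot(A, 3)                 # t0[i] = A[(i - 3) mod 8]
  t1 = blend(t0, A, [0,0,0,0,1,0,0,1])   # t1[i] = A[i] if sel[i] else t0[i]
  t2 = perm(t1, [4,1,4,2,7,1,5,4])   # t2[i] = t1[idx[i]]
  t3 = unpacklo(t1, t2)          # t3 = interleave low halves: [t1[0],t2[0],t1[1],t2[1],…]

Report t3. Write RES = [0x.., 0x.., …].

RES = [0x29, 0x14, 0xd0, 0xd0, 0xbc, 0x14, 0x2e, 0xbc]

  t0: 29 d0 bc 2e 48 78 5d 14
  t1: 29 d0 bc 2e 14 78 5d bc
  t2: 14 d0 14 bc bc d0 78 14
  t3: 29 14 d0 d0 bc 14 2e bc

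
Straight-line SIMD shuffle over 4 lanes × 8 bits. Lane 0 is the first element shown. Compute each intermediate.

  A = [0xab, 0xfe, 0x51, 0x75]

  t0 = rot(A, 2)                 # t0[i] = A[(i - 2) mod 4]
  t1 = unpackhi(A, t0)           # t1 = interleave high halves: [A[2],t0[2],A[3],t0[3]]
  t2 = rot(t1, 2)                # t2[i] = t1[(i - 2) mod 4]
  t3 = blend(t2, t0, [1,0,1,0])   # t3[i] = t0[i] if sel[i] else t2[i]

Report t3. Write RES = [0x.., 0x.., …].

  t0: 51 75 ab fe
  t1: 51 ab 75 fe
  t2: 75 fe 51 ab
  t3: 51 fe ab ab

RES = [0x51, 0xfe, 0xab, 0xab]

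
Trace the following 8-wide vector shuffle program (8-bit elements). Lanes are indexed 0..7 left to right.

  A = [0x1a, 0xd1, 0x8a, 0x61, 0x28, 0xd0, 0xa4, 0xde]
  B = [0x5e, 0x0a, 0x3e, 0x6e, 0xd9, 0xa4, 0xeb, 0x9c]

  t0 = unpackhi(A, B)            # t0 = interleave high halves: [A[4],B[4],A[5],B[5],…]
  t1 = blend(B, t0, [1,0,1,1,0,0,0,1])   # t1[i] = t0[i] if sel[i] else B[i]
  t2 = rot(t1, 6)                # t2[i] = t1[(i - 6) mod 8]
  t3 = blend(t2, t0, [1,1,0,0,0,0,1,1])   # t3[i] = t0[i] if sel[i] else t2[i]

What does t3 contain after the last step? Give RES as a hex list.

t0 = [0x28, 0xd9, 0xd0, 0xa4, 0xa4, 0xeb, 0xde, 0x9c]
t1 = [0x28, 0x0a, 0xd0, 0xa4, 0xd9, 0xa4, 0xeb, 0x9c]
t2 = [0xd0, 0xa4, 0xd9, 0xa4, 0xeb, 0x9c, 0x28, 0x0a]
t3 = [0x28, 0xd9, 0xd9, 0xa4, 0xeb, 0x9c, 0xde, 0x9c]

RES = [0x28, 0xd9, 0xd9, 0xa4, 0xeb, 0x9c, 0xde, 0x9c]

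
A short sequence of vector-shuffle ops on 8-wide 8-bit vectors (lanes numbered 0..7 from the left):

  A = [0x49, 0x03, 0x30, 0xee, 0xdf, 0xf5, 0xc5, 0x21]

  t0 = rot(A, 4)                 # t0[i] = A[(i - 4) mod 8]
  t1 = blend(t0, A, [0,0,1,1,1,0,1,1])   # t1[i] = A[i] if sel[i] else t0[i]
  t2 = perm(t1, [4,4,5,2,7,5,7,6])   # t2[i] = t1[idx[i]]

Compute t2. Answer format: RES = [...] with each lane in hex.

  t0: df f5 c5 21 49 03 30 ee
  t1: df f5 30 ee df 03 c5 21
  t2: df df 03 30 21 03 21 c5

RES = [ 0xdf  0xdf  0x03  0x30  0x21  0x03  0x21  0xc5 ]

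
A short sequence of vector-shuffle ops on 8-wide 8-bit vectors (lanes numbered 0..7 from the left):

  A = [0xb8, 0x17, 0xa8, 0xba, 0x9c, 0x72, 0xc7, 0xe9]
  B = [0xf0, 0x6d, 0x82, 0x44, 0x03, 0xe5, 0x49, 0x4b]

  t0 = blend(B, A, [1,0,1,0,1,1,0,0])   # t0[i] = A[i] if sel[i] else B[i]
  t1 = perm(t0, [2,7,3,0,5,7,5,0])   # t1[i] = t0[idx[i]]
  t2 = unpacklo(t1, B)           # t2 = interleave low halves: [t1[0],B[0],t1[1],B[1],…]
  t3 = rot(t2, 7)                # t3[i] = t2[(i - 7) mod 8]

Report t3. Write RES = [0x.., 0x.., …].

RES = [0xf0, 0x4b, 0x6d, 0x44, 0x82, 0xb8, 0x44, 0xa8]

  t0: b8 6d a8 44 9c 72 49 4b
  t1: a8 4b 44 b8 72 4b 72 b8
  t2: a8 f0 4b 6d 44 82 b8 44
  t3: f0 4b 6d 44 82 b8 44 a8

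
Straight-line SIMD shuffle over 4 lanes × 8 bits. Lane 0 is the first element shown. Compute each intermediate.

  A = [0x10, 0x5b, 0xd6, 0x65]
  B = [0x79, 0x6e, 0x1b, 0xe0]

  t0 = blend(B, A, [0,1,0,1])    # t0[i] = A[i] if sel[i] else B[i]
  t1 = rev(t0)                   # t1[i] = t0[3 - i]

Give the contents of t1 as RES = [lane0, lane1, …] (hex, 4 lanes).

  t0: 79 5b 1b 65
  t1: 65 1b 5b 79

RES = [ 0x65  0x1b  0x5b  0x79 ]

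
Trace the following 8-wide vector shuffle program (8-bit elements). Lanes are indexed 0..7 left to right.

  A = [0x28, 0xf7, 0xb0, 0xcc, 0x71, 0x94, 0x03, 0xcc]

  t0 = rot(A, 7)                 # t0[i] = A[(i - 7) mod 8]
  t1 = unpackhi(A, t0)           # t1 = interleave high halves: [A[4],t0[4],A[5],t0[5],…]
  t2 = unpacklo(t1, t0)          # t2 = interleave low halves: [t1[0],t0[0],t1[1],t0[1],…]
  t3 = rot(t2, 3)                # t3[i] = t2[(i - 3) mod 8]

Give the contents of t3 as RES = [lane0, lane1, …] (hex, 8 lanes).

  t0: f7 b0 cc 71 94 03 cc 28
  t1: 71 94 94 03 03 cc cc 28
  t2: 71 f7 94 b0 94 cc 03 71
  t3: cc 03 71 71 f7 94 b0 94

RES = [ 0xcc  0x03  0x71  0x71  0xf7  0x94  0xb0  0x94 ]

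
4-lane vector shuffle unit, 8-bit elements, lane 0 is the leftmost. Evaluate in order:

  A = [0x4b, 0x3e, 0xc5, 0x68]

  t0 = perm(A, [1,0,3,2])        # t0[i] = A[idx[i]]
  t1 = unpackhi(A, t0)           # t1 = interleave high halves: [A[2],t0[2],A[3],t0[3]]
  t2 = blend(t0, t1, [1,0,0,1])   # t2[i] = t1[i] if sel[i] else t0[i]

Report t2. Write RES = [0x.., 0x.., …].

RES = [0xc5, 0x4b, 0x68, 0xc5]

  t0: 3e 4b 68 c5
  t1: c5 68 68 c5
  t2: c5 4b 68 c5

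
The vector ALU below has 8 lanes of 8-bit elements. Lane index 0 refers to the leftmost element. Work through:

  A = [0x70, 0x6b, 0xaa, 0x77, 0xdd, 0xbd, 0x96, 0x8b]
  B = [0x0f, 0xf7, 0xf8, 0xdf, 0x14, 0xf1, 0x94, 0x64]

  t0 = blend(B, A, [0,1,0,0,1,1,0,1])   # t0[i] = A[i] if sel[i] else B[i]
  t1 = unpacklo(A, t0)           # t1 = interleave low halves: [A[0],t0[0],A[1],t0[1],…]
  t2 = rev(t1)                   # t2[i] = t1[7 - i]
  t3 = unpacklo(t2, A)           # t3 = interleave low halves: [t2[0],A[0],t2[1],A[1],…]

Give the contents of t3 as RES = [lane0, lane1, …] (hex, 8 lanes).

t0 = [0x0f, 0x6b, 0xf8, 0xdf, 0xdd, 0xbd, 0x94, 0x8b]
t1 = [0x70, 0x0f, 0x6b, 0x6b, 0xaa, 0xf8, 0x77, 0xdf]
t2 = [0xdf, 0x77, 0xf8, 0xaa, 0x6b, 0x6b, 0x0f, 0x70]
t3 = [0xdf, 0x70, 0x77, 0x6b, 0xf8, 0xaa, 0xaa, 0x77]

RES = [0xdf, 0x70, 0x77, 0x6b, 0xf8, 0xaa, 0xaa, 0x77]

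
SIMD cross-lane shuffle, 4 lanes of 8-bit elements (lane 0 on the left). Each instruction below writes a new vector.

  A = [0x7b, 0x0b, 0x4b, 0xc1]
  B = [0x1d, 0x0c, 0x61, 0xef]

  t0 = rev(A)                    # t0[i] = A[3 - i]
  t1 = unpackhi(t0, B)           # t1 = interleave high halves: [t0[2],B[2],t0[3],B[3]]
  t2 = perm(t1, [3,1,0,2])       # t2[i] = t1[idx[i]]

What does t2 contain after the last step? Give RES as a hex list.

t0 = [0xc1, 0x4b, 0x0b, 0x7b]
t1 = [0x0b, 0x61, 0x7b, 0xef]
t2 = [0xef, 0x61, 0x0b, 0x7b]

RES = [ 0xef  0x61  0x0b  0x7b ]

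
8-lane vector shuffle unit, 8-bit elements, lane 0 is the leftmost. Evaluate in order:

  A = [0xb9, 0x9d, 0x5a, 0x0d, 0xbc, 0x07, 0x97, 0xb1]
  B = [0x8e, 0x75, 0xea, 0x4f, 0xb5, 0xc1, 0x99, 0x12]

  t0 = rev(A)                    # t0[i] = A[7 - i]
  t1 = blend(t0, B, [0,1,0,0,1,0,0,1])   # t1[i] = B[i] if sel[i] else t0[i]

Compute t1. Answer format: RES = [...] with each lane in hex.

→ t0 |b1|97|07|bc|0d|5a|9d|b9|
→ t1 |b1|75|07|bc|b5|5a|9d|12|

RES = [0xb1, 0x75, 0x07, 0xbc, 0xb5, 0x5a, 0x9d, 0x12]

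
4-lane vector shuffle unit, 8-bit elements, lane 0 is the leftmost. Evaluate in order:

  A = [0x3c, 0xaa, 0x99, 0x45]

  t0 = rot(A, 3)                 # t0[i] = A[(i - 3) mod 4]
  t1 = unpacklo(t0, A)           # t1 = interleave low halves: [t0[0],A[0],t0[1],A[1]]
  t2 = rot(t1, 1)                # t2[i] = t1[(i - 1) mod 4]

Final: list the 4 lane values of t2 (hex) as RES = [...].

RES = [0xaa, 0xaa, 0x3c, 0x99]

→ t0 |aa|99|45|3c|
→ t1 |aa|3c|99|aa|
→ t2 |aa|aa|3c|99|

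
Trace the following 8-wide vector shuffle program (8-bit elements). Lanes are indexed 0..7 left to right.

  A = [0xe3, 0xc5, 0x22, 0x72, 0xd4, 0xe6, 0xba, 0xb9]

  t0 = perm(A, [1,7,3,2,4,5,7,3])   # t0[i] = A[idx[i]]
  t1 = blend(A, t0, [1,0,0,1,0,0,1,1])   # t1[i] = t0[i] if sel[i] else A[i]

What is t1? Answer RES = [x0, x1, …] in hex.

t0 = [0xc5, 0xb9, 0x72, 0x22, 0xd4, 0xe6, 0xb9, 0x72]
t1 = [0xc5, 0xc5, 0x22, 0x22, 0xd4, 0xe6, 0xb9, 0x72]

RES = [ 0xc5  0xc5  0x22  0x22  0xd4  0xe6  0xb9  0x72 ]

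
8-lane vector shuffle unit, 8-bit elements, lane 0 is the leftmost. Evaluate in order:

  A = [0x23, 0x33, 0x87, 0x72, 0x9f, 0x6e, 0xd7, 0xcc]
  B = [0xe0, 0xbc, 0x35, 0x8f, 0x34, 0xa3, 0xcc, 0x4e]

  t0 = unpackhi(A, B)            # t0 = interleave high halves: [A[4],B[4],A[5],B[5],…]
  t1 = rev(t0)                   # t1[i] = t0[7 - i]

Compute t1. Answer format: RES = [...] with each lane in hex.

RES = [ 0x4e  0xcc  0xcc  0xd7  0xa3  0x6e  0x34  0x9f ]

→ t0 |9f|34|6e|a3|d7|cc|cc|4e|
→ t1 |4e|cc|cc|d7|a3|6e|34|9f|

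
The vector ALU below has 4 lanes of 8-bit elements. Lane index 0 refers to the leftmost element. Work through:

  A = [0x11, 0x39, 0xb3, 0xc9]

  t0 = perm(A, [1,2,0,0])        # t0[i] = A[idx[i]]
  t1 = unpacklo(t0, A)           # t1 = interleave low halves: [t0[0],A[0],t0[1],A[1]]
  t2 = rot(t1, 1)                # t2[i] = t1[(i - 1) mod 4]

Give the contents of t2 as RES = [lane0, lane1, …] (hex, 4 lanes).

RES = [0x39, 0x39, 0x11, 0xb3]

→ t0 |39|b3|11|11|
→ t1 |39|11|b3|39|
→ t2 |39|39|11|b3|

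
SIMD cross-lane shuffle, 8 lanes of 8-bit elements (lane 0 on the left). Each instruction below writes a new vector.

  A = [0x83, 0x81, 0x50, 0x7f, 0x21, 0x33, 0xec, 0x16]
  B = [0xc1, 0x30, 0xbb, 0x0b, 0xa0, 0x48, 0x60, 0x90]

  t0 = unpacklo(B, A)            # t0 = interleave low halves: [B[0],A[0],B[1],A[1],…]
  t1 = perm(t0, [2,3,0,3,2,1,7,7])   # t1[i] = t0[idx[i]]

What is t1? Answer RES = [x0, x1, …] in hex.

RES = [0x30, 0x81, 0xc1, 0x81, 0x30, 0x83, 0x7f, 0x7f]

→ t0 |c1|83|30|81|bb|50|0b|7f|
→ t1 |30|81|c1|81|30|83|7f|7f|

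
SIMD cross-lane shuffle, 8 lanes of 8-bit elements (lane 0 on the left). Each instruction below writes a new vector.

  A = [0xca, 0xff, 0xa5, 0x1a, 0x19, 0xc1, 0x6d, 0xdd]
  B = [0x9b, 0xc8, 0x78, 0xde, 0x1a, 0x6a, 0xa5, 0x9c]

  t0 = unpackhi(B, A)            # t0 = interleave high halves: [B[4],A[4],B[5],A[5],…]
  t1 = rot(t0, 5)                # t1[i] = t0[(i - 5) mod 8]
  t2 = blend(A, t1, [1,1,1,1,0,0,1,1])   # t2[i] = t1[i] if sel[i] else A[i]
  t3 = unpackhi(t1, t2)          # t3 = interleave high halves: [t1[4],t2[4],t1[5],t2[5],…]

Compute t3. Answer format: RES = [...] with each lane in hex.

RES = [ 0xdd  0x19  0x1a  0xc1  0x19  0x19  0x6a  0x6a ]

t0 = [0x1a, 0x19, 0x6a, 0xc1, 0xa5, 0x6d, 0x9c, 0xdd]
t1 = [0xc1, 0xa5, 0x6d, 0x9c, 0xdd, 0x1a, 0x19, 0x6a]
t2 = [0xc1, 0xa5, 0x6d, 0x9c, 0x19, 0xc1, 0x19, 0x6a]
t3 = [0xdd, 0x19, 0x1a, 0xc1, 0x19, 0x19, 0x6a, 0x6a]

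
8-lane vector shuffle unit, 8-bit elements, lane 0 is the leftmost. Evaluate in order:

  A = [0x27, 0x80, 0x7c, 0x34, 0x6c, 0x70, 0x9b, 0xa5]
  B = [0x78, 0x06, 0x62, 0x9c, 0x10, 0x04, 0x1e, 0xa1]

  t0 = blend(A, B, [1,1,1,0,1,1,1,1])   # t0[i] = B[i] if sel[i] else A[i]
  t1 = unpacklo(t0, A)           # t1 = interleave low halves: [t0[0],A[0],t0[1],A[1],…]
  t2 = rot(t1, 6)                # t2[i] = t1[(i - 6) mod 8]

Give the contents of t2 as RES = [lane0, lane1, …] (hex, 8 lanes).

t0 = [0x78, 0x06, 0x62, 0x34, 0x10, 0x04, 0x1e, 0xa1]
t1 = [0x78, 0x27, 0x06, 0x80, 0x62, 0x7c, 0x34, 0x34]
t2 = [0x06, 0x80, 0x62, 0x7c, 0x34, 0x34, 0x78, 0x27]

RES = [0x06, 0x80, 0x62, 0x7c, 0x34, 0x34, 0x78, 0x27]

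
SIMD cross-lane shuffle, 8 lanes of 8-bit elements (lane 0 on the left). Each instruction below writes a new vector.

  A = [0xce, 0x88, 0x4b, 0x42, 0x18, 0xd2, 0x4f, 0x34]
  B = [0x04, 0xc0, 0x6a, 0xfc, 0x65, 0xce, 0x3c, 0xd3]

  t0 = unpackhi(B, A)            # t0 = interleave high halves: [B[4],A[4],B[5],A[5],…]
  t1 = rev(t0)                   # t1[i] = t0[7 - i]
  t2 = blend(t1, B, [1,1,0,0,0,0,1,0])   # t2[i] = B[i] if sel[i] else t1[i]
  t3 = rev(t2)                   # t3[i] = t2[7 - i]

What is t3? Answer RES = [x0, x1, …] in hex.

RES = [0x65, 0x3c, 0xce, 0xd2, 0x3c, 0x4f, 0xc0, 0x04]

→ t0 |65|18|ce|d2|3c|4f|d3|34|
→ t1 |34|d3|4f|3c|d2|ce|18|65|
→ t2 |04|c0|4f|3c|d2|ce|3c|65|
→ t3 |65|3c|ce|d2|3c|4f|c0|04|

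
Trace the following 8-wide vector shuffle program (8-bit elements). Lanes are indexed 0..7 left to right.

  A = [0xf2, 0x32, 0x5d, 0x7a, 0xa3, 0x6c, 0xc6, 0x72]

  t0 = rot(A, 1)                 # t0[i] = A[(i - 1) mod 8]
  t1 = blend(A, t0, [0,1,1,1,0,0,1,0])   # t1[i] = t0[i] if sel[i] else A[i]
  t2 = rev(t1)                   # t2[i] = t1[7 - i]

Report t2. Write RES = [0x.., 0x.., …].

RES = [ 0x72  0x6c  0x6c  0xa3  0x5d  0x32  0xf2  0xf2 ]

t0 = [0x72, 0xf2, 0x32, 0x5d, 0x7a, 0xa3, 0x6c, 0xc6]
t1 = [0xf2, 0xf2, 0x32, 0x5d, 0xa3, 0x6c, 0x6c, 0x72]
t2 = [0x72, 0x6c, 0x6c, 0xa3, 0x5d, 0x32, 0xf2, 0xf2]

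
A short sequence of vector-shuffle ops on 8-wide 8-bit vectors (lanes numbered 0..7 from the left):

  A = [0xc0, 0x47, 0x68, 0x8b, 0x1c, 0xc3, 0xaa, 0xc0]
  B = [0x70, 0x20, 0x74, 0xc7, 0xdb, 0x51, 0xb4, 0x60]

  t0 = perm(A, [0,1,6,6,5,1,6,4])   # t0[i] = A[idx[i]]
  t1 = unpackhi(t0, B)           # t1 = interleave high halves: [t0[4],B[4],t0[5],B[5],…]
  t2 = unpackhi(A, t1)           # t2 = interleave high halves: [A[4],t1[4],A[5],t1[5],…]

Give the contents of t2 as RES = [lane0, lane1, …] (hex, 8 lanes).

t0 = [0xc0, 0x47, 0xaa, 0xaa, 0xc3, 0x47, 0xaa, 0x1c]
t1 = [0xc3, 0xdb, 0x47, 0x51, 0xaa, 0xb4, 0x1c, 0x60]
t2 = [0x1c, 0xaa, 0xc3, 0xb4, 0xaa, 0x1c, 0xc0, 0x60]

RES = [ 0x1c  0xaa  0xc3  0xb4  0xaa  0x1c  0xc0  0x60 ]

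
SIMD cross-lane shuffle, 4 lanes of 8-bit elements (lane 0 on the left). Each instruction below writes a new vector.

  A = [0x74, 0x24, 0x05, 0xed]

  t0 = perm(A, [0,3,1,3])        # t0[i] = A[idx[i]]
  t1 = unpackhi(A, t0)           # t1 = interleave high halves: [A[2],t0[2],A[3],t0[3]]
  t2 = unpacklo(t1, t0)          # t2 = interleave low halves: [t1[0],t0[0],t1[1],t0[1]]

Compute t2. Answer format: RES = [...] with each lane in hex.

  t0: 74 ed 24 ed
  t1: 05 24 ed ed
  t2: 05 74 24 ed

RES = [0x05, 0x74, 0x24, 0xed]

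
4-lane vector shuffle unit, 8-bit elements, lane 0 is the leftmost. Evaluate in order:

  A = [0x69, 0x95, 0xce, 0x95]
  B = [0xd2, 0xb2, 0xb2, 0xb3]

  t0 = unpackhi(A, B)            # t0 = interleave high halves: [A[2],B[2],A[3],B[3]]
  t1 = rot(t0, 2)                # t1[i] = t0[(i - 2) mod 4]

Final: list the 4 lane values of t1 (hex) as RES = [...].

RES = [ 0x95  0xb3  0xce  0xb2 ]

t0 = [0xce, 0xb2, 0x95, 0xb3]
t1 = [0x95, 0xb3, 0xce, 0xb2]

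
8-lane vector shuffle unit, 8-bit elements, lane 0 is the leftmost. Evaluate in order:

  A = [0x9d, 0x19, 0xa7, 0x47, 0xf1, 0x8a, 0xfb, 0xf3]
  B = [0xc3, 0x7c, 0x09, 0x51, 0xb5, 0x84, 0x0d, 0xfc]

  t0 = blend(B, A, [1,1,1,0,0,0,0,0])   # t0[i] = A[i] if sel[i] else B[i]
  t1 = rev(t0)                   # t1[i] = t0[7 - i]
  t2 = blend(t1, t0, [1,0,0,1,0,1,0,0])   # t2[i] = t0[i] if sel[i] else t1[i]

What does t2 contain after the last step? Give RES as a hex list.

→ t0 |9d|19|a7|51|b5|84|0d|fc|
→ t1 |fc|0d|84|b5|51|a7|19|9d|
→ t2 |9d|0d|84|51|51|84|19|9d|

RES = [ 0x9d  0x0d  0x84  0x51  0x51  0x84  0x19  0x9d ]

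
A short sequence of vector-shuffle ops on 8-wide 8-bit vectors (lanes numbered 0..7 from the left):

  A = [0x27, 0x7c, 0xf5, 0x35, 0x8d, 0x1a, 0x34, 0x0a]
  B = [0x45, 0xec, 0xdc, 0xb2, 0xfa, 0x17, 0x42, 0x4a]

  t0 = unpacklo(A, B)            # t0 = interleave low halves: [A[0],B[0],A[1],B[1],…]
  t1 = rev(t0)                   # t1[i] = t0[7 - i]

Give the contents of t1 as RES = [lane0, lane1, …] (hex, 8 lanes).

→ t0 |27|45|7c|ec|f5|dc|35|b2|
→ t1 |b2|35|dc|f5|ec|7c|45|27|

RES = [ 0xb2  0x35  0xdc  0xf5  0xec  0x7c  0x45  0x27 ]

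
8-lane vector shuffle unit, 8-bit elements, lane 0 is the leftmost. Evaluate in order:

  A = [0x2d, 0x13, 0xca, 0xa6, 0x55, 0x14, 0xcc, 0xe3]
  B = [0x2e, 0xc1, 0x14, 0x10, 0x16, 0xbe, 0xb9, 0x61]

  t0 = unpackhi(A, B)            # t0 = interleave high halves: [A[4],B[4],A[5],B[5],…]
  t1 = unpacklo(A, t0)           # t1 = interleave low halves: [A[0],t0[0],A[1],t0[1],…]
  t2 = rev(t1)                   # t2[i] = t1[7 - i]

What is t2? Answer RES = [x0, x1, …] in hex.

RES = [0xbe, 0xa6, 0x14, 0xca, 0x16, 0x13, 0x55, 0x2d]

t0 = [0x55, 0x16, 0x14, 0xbe, 0xcc, 0xb9, 0xe3, 0x61]
t1 = [0x2d, 0x55, 0x13, 0x16, 0xca, 0x14, 0xa6, 0xbe]
t2 = [0xbe, 0xa6, 0x14, 0xca, 0x16, 0x13, 0x55, 0x2d]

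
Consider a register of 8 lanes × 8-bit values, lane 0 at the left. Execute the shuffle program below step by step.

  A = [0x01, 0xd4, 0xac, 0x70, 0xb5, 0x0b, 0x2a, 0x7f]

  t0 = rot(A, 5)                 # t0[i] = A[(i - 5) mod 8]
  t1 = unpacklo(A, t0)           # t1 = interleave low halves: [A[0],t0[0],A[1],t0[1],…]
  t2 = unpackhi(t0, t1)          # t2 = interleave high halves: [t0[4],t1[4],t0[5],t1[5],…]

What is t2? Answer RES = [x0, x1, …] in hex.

RES = [ 0x7f  0xac  0x01  0x0b  0xd4  0x70  0xac  0x2a ]

  t0: 70 b5 0b 2a 7f 01 d4 ac
  t1: 01 70 d4 b5 ac 0b 70 2a
  t2: 7f ac 01 0b d4 70 ac 2a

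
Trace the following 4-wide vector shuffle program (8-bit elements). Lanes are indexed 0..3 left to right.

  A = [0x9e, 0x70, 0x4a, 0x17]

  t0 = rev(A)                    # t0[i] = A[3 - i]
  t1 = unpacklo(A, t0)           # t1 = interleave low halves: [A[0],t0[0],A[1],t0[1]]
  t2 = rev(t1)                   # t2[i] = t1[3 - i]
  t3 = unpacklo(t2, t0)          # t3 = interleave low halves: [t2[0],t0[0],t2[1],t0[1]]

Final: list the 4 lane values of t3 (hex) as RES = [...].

RES = [ 0x4a  0x17  0x70  0x4a ]

→ t0 |17|4a|70|9e|
→ t1 |9e|17|70|4a|
→ t2 |4a|70|17|9e|
→ t3 |4a|17|70|4a|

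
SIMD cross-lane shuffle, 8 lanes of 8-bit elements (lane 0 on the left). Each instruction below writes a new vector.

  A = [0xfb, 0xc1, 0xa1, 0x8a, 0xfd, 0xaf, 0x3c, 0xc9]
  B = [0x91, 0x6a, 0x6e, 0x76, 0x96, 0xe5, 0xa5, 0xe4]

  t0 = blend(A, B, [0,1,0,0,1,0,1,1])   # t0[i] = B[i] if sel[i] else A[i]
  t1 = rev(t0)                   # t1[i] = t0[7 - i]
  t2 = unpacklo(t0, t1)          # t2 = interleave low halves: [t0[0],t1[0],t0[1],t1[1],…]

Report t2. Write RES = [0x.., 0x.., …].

t0 = [0xfb, 0x6a, 0xa1, 0x8a, 0x96, 0xaf, 0xa5, 0xe4]
t1 = [0xe4, 0xa5, 0xaf, 0x96, 0x8a, 0xa1, 0x6a, 0xfb]
t2 = [0xfb, 0xe4, 0x6a, 0xa5, 0xa1, 0xaf, 0x8a, 0x96]

RES = [ 0xfb  0xe4  0x6a  0xa5  0xa1  0xaf  0x8a  0x96 ]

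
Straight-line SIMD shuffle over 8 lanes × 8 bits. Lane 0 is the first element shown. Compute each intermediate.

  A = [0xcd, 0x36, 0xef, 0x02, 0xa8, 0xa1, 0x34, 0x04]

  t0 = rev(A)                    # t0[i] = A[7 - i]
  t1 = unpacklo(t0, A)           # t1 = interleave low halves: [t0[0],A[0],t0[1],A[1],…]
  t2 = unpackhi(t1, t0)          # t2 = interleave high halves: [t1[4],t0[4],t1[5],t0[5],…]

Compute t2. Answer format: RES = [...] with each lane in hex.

RES = [ 0xa1  0x02  0xef  0xef  0xa8  0x36  0x02  0xcd ]

t0 = [0x04, 0x34, 0xa1, 0xa8, 0x02, 0xef, 0x36, 0xcd]
t1 = [0x04, 0xcd, 0x34, 0x36, 0xa1, 0xef, 0xa8, 0x02]
t2 = [0xa1, 0x02, 0xef, 0xef, 0xa8, 0x36, 0x02, 0xcd]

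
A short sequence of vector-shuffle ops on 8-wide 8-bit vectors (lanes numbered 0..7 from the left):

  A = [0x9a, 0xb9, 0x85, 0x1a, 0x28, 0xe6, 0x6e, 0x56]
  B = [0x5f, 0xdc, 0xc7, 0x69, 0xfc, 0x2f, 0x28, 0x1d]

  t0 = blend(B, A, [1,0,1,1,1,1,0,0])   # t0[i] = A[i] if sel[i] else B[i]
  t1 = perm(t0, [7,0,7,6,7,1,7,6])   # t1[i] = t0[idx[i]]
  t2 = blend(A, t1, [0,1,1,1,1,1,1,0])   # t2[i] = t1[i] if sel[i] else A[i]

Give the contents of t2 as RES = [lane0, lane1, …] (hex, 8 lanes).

t0 = [0x9a, 0xdc, 0x85, 0x1a, 0x28, 0xe6, 0x28, 0x1d]
t1 = [0x1d, 0x9a, 0x1d, 0x28, 0x1d, 0xdc, 0x1d, 0x28]
t2 = [0x9a, 0x9a, 0x1d, 0x28, 0x1d, 0xdc, 0x1d, 0x56]

RES = [0x9a, 0x9a, 0x1d, 0x28, 0x1d, 0xdc, 0x1d, 0x56]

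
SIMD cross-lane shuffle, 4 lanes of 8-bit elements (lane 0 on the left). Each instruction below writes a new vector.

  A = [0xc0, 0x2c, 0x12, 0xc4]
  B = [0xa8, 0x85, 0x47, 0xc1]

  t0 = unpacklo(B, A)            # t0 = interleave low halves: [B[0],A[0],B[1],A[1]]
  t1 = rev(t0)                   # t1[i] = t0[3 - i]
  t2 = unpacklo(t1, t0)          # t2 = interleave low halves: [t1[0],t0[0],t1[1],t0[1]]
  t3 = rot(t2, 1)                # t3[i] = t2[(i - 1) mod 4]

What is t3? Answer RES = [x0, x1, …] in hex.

  t0: a8 c0 85 2c
  t1: 2c 85 c0 a8
  t2: 2c a8 85 c0
  t3: c0 2c a8 85

RES = [ 0xc0  0x2c  0xa8  0x85 ]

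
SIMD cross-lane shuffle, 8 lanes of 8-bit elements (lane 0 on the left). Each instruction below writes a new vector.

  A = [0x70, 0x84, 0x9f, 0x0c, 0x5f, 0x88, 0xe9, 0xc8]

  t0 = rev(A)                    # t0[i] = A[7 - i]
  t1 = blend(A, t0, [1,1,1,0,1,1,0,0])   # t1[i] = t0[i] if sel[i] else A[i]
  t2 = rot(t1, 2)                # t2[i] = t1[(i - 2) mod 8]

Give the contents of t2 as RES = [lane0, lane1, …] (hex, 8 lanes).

RES = [ 0xe9  0xc8  0xc8  0xe9  0x88  0x0c  0x0c  0x9f ]

→ t0 |c8|e9|88|5f|0c|9f|84|70|
→ t1 |c8|e9|88|0c|0c|9f|e9|c8|
→ t2 |e9|c8|c8|e9|88|0c|0c|9f|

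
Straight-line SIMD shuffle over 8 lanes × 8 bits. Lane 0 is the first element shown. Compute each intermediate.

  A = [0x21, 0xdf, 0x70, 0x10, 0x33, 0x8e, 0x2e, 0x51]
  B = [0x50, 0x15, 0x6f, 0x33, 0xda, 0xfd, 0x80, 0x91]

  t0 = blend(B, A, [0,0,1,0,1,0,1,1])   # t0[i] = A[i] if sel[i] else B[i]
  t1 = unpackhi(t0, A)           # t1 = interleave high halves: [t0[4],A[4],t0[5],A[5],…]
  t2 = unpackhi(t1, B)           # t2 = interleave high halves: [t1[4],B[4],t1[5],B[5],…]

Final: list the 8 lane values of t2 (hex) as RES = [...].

→ t0 |50|15|70|33|33|fd|2e|51|
→ t1 |33|33|fd|8e|2e|2e|51|51|
→ t2 |2e|da|2e|fd|51|80|51|91|

RES = [ 0x2e  0xda  0x2e  0xfd  0x51  0x80  0x51  0x91 ]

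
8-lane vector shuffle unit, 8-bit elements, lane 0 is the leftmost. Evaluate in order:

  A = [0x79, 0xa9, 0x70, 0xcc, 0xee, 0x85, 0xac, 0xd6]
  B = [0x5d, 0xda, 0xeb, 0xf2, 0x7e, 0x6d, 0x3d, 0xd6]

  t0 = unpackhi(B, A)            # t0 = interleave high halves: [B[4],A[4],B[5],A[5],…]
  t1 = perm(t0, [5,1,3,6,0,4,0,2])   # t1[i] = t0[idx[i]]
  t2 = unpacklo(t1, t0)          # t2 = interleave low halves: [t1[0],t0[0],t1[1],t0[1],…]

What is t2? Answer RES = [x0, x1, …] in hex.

RES = [ 0xac  0x7e  0xee  0xee  0x85  0x6d  0xd6  0x85 ]

  t0: 7e ee 6d 85 3d ac d6 d6
  t1: ac ee 85 d6 7e 3d 7e 6d
  t2: ac 7e ee ee 85 6d d6 85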